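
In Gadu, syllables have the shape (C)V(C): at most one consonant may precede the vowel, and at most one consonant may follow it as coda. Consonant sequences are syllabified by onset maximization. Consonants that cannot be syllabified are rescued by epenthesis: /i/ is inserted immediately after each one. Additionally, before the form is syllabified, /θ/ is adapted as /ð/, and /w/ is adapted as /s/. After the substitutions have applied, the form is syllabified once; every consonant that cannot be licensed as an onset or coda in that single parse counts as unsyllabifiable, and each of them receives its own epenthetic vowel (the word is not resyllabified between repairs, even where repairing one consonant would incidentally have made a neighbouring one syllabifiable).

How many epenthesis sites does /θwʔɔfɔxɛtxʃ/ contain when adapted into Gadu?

After substitution the input is /ðsʔɔfɔxɛtxʃ/.
The unsyllabifiable consonants are /ð/, /s/, /x/, /ʃ/; each receives one epenthetic vowel.

4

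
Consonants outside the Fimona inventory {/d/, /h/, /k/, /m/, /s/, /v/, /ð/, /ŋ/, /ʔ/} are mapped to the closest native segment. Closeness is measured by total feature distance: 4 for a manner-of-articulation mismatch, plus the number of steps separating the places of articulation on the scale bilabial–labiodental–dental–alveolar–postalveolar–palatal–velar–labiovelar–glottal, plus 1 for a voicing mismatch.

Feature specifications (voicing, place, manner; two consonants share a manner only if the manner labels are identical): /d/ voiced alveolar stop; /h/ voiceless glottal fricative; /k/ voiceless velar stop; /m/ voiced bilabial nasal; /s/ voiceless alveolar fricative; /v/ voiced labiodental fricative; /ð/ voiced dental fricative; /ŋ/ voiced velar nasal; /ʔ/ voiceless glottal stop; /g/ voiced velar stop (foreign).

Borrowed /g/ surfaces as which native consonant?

/k/ is closest: same manner (stop), place distance 0 (velar→velar), voicing differs (+1); total 1. Next closest is /d/ at distance 3.

k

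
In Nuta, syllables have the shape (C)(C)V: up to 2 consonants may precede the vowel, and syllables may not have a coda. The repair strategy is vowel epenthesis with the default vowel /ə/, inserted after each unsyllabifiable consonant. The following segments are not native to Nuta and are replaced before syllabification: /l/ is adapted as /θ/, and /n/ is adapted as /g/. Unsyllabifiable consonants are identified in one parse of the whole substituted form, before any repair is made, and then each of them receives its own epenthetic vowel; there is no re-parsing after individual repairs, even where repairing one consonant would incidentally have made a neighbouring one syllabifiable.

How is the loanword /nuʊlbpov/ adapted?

Substitution: /n/ → /g/, /l/ → /θ/, giving /guʊθbpov/.
Under (C)(C)V, the unsyllabifiable consonants are /θ/, /v/ (no codas are permitted; onsets may contain at most 2 consonants).
Inserting the epenthetic vowel yields /θ/ → /θə/, /v/ → /və/.

guʊθəbpovə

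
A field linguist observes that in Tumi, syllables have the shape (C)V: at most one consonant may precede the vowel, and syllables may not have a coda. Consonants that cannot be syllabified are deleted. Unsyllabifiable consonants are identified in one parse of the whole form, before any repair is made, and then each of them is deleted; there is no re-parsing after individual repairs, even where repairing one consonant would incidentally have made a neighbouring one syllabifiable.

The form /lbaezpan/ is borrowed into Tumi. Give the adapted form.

baepa

The consonants /l/, /z/, /n/ cannot be parsed into a legal (C)V syllable (no codas are permitted; onsets are limited to one consonant).
Deleting the stranded consonants removes /l/, /z/, /n/.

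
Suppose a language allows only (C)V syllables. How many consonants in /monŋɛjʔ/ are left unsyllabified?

3

Under (C)V, the unsyllabifiable consonants are /n/, /j/, /ʔ/ (no codas are permitted; onsets are limited to one consonant).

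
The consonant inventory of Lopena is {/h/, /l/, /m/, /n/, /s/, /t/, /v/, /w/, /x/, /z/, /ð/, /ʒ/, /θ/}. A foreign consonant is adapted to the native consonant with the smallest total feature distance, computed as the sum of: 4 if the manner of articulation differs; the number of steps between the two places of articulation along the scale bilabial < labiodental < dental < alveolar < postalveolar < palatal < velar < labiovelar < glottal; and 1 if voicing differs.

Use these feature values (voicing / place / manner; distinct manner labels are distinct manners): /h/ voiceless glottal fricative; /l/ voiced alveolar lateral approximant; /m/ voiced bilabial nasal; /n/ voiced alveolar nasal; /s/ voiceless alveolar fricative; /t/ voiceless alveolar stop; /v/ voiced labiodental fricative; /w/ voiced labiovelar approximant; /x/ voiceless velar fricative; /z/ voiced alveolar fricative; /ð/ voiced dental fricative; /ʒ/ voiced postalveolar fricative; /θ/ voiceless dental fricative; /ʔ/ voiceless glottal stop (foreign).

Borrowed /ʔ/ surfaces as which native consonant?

h

/h/ is closest: manner differs (stop→fricative, +4), place distance 0 (glottal→glottal), same voicing; total 4. Next closest is /t/ at distance 5.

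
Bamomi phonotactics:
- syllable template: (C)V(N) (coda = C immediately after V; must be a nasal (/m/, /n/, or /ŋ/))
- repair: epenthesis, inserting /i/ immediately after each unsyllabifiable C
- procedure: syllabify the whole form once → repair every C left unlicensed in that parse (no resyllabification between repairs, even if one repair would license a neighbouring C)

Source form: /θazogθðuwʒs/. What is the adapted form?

θazogiθiðuwiʒisi

Syllabifying with onset maximization leaves /g/, /θ/, /w/, /ʒ/, /s/ stranded (only a nasal (/m/, /n/, or /ŋ/) is licensed in coda position; onsets are limited to one consonant).
Epenthesis after each stranded consonant: /g/ → /gi/, /θ/ → /θi/, /w/ → /wi/, /ʒ/ → /ʒi/, /s/ → /si/.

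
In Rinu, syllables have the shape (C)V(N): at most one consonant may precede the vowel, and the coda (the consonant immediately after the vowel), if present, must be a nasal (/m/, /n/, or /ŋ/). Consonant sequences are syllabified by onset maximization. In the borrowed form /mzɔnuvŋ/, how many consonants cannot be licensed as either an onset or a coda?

Under (C)V(N), the unsyllabifiable consonants are /m/, /v/, /ŋ/ (only a nasal (/m/, /n/, or /ŋ/) is licensed in coda position; onsets are limited to one consonant).

3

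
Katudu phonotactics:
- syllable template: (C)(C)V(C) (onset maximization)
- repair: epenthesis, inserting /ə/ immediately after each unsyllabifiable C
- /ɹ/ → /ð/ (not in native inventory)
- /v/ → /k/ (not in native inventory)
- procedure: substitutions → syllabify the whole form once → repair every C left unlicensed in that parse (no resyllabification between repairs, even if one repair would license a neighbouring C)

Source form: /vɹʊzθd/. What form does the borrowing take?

Substitution: /v/ → /k/, /ɹ/ → /ð/, giving /kðʊzθd/.
The consonants /θ/, /d/ cannot be parsed into a legal (C)(C)V(C) syllable (at most one coda consonant is licensed; onsets may contain at most 2 consonants).
Each unlicensed consonant becomes the onset of a new syllable: /θ/ → /θə/, /d/ → /də/.

kðʊzθədə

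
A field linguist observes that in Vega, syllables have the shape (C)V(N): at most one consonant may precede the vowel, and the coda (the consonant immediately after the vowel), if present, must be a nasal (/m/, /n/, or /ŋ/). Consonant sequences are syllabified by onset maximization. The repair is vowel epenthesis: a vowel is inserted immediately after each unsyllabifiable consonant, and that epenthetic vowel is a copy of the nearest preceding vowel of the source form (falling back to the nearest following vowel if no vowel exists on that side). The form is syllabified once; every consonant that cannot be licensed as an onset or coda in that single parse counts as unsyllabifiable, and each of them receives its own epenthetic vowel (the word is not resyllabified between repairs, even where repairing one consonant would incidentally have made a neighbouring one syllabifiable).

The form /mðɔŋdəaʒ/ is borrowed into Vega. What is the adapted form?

mɔðɔŋdəaʒa

The consonants /m/, /ʒ/ cannot be parsed into a legal (C)V(N) syllable (only a nasal (/m/, /n/, or /ŋ/) is licensed in coda position; onsets are limited to one consonant).
Epenthesis after each stranded consonant: /m/ → /mɔ/, /ʒ/ → /ʒa/.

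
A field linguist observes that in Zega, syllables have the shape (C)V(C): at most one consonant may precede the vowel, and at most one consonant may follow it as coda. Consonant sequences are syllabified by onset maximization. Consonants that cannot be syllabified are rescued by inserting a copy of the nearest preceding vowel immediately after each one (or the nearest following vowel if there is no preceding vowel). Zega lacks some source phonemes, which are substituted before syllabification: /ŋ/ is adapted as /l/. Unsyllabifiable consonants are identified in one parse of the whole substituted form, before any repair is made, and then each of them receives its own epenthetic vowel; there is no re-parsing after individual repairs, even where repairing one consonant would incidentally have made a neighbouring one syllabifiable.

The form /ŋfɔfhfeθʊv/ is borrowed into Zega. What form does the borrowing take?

Substitution: /ŋ/ → /l/, giving /lfɔfhfeθʊv/.
Syllabifying with onset maximization leaves /l/, /h/ stranded (at most one coda consonant is licensed; onsets are limited to one consonant).
Inserting the epenthetic vowel yields /l/ → /lɔ/, /h/ → /hɔ/.

lɔfɔfhɔfeθʊv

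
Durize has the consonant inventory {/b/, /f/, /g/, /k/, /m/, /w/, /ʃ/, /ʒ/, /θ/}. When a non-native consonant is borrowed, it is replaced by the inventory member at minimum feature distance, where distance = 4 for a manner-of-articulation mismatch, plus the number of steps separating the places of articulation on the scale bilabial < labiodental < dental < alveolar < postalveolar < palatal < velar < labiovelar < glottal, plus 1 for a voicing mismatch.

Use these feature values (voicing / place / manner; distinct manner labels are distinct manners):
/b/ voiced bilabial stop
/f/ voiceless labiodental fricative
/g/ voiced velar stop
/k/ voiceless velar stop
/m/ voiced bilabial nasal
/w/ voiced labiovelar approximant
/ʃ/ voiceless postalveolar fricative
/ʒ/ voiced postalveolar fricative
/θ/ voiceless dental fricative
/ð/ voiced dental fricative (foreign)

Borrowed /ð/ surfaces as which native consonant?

/θ/ is closest: same manner (fricative), place distance 0 (dental→dental), voicing differs (+1); total 1. Next closest is /f/ at distance 2.

θ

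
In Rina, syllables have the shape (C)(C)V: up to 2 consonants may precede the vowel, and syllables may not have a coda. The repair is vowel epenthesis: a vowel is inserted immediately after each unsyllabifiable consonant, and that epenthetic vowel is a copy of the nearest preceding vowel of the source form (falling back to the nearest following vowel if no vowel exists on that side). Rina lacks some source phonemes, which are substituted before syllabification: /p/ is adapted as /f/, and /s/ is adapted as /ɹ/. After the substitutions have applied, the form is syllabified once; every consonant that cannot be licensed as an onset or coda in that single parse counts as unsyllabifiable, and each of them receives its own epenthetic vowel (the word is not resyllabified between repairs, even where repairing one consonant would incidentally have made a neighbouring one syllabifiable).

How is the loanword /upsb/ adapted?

ufuɹubu

Substitution: /p/ → /f/, /s/ → /ɹ/, giving /ufɹb/.
The consonants /f/, /ɹ/, /b/ cannot be parsed into a legal (C)(C)V syllable (no codas are permitted; onsets may contain at most 2 consonants).
Each unlicensed consonant becomes the onset of a new syllable: /f/ → /fu/, /ɹ/ → /ɹu/, /b/ → /bu/.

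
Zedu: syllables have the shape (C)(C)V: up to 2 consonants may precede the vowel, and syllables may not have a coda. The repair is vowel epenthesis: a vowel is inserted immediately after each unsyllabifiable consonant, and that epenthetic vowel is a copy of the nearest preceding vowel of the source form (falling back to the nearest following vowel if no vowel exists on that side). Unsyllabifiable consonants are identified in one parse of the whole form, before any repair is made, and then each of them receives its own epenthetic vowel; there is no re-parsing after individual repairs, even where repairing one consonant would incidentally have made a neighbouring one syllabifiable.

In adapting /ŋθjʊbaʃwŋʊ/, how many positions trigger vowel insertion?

The unsyllabifiable consonants are /ŋ/, /ʃ/; each receives one epenthetic vowel.

2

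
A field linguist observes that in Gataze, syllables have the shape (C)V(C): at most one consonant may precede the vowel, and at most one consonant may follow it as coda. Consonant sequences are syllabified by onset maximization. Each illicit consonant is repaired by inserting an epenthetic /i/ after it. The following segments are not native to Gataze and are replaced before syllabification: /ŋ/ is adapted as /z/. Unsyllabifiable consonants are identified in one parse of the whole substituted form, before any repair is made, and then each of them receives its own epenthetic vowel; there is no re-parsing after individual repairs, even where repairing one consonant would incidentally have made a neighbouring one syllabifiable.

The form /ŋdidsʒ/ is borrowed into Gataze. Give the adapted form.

Substitution: /ŋ/ → /z/, giving /zdidsʒ/.
Under (C)V(C), the unsyllabifiable consonants are /z/, /s/, /ʒ/ (at most one coda consonant is licensed; onsets are limited to one consonant).
Inserting the epenthetic vowel yields /z/ → /zi/, /s/ → /si/, /ʒ/ → /ʒi/.

zididsiʒi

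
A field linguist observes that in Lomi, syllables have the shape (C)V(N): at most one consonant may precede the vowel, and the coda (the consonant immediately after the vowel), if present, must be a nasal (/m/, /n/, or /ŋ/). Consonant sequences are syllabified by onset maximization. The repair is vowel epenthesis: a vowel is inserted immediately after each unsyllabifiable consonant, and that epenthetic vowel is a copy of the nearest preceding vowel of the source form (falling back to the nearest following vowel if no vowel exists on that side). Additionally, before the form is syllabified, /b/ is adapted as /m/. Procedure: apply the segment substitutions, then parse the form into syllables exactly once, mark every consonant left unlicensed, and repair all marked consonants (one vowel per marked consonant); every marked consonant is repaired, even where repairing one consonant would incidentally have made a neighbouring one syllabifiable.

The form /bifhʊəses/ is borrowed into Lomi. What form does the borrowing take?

Substitution: /b/ → /m/, giving /mifhʊəses/.
The consonants /f/, /s/ cannot be parsed into a legal (C)V(N) syllable (only a nasal (/m/, /n/, or /ŋ/) is licensed in coda position; onsets are limited to one consonant).
Inserting the epenthetic vowel yields /f/ → /fi/, /s/ → /se/.

mifihʊəsese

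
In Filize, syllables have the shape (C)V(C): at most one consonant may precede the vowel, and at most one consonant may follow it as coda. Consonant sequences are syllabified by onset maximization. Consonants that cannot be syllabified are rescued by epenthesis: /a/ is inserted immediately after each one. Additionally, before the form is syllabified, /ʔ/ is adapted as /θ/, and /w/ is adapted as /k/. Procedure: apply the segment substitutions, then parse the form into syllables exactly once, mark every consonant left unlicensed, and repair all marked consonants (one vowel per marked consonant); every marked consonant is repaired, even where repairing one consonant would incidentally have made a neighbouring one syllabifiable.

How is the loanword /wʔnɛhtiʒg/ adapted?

kaθanɛhtiʒga

Substitution: /w/ → /k/, /ʔ/ → /θ/, giving /kθnɛhtiʒg/.
Syllabifying with onset maximization leaves /k/, /θ/, /g/ stranded (at most one coda consonant is licensed; onsets are limited to one consonant).
Epenthesis after each stranded consonant: /k/ → /ka/, /θ/ → /θa/, /g/ → /ga/.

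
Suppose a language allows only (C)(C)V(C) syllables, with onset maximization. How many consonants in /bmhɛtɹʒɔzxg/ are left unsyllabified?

3

Under (C)(C)V(C), the unsyllabifiable consonants are /b/, /x/, /g/ (at most one coda consonant is licensed; onsets may contain at most 2 consonants).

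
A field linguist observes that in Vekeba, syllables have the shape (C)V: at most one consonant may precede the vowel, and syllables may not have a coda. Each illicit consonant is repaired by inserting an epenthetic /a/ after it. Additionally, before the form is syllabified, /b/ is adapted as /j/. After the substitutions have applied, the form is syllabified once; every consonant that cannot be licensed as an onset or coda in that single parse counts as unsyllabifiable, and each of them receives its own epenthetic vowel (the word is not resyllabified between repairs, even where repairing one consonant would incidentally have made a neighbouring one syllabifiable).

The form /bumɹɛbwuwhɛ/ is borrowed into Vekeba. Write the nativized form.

Substitution: /b/ → /j/, giving /jumɹɛjwuwhɛ/.
Under (C)V, the unsyllabifiable consonants are /m/, /j/, /w/ (no codas are permitted; onsets are limited to one consonant).
Each unlicensed consonant becomes the onset of a new syllable: /m/ → /ma/, /j/ → /ja/, /w/ → /wa/.

jumaɹɛjawuwahɛ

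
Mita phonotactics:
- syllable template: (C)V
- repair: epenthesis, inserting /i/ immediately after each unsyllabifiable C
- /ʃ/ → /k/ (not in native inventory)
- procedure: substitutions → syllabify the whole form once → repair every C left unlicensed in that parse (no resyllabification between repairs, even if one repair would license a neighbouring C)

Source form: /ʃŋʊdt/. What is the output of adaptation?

Substitution: /ʃ/ → /k/, giving /kŋʊdt/.
Syllabifying with onset maximization leaves /k/, /d/, /t/ stranded (no codas are permitted; onsets are limited to one consonant).
Inserting the epenthetic vowel yields /k/ → /ki/, /d/ → /di/, /t/ → /ti/.

kiŋʊditi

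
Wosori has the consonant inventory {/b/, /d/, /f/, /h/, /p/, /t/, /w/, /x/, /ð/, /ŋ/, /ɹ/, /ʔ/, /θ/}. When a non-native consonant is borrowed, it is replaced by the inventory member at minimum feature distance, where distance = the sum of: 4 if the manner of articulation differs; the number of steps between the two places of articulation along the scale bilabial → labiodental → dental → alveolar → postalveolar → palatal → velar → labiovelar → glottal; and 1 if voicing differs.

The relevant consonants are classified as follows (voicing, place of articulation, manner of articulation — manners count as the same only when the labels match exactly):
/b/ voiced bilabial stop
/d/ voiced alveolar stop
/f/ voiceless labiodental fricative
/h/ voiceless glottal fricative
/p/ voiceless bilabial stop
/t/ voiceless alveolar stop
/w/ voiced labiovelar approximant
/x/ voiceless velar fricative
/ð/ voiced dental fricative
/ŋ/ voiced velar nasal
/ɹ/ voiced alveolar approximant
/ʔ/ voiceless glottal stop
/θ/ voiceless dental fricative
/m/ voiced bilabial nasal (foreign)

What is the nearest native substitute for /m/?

/b/ is closest: manner differs (nasal→stop, +4), place distance 0 (bilabial→bilabial), same voicing; total 4. Next closest is /p/ at distance 5.

b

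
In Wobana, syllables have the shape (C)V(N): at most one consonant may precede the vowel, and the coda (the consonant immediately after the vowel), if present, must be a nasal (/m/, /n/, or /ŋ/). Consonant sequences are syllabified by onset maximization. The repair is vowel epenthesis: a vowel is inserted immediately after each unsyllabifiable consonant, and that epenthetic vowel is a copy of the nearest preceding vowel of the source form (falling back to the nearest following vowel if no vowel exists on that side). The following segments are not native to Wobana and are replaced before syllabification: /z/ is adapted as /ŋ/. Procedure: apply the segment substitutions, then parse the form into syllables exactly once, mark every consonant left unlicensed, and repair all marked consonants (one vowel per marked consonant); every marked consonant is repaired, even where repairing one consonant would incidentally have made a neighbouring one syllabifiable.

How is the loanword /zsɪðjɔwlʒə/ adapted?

Substitution: /z/ → /ŋ/, giving /ŋsɪðjɔwlʒə/.
Syllabifying with onset maximization leaves /ŋ/, /ð/, /w/, /l/ stranded (only a nasal (/m/, /n/, or /ŋ/) is licensed in coda position; onsets are limited to one consonant).
Each unlicensed consonant becomes the onset of a new syllable: /ŋ/ → /ŋɪ/, /ð/ → /ðɪ/, /w/ → /wɔ/, /l/ → /lɔ/.

ŋɪsɪðɪjɔwɔlɔʒə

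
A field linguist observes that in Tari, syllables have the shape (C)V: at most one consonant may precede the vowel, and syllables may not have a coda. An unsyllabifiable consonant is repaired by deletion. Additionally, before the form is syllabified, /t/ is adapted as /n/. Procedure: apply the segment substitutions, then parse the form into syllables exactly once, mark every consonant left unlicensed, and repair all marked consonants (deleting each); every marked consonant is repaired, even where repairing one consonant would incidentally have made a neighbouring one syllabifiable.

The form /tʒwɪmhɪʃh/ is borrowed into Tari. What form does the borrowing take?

Substitution: /t/ → /n/, giving /nʒwɪmhɪʃh/.
The consonants /n/, /ʒ/, /m/, /ʃ/, /h/ cannot be parsed into a legal (C)V syllable (no codas are permitted; onsets are limited to one consonant).
Each unlicensed consonant is deleted: /n/, /ʒ/, /m/, /ʃ/, /h/.

wɪhɪ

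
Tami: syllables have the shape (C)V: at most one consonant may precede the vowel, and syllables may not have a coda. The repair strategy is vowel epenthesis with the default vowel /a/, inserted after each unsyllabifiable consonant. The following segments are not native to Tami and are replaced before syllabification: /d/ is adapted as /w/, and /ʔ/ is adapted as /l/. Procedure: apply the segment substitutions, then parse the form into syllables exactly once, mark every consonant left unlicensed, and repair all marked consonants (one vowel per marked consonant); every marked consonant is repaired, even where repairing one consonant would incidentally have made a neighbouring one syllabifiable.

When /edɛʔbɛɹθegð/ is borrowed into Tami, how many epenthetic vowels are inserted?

After substitution the input is /ewɛlbɛɹθegð/.
The unsyllabifiable consonants are /l/, /ɹ/, /g/, /ð/; each receives one epenthetic vowel.

4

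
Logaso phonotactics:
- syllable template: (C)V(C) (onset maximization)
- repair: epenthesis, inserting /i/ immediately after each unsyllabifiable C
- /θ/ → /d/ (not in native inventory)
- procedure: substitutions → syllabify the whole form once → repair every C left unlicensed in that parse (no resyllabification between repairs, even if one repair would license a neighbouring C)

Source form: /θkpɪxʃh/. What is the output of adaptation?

Substitution: /θ/ → /d/, giving /dkpɪxʃh/.
Syllabifying with onset maximization leaves /d/, /k/, /ʃ/, /h/ stranded (at most one coda consonant is licensed; onsets are limited to one consonant).
Epenthesis after each stranded consonant: /d/ → /di/, /k/ → /ki/, /ʃ/ → /ʃi/, /h/ → /hi/.

dikipɪxʃihi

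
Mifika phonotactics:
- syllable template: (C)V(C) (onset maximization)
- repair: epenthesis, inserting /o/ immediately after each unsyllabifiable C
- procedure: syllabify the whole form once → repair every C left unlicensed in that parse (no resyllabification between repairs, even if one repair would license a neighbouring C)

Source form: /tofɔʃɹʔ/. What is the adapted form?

Under (C)V(C), the unsyllabifiable consonants are /ɹ/, /ʔ/ (at most one coda consonant is licensed; onsets are limited to one consonant).
Each unlicensed consonant becomes the onset of a new syllable: /ɹ/ → /ɹo/, /ʔ/ → /ʔo/.

tofɔʃɹoʔo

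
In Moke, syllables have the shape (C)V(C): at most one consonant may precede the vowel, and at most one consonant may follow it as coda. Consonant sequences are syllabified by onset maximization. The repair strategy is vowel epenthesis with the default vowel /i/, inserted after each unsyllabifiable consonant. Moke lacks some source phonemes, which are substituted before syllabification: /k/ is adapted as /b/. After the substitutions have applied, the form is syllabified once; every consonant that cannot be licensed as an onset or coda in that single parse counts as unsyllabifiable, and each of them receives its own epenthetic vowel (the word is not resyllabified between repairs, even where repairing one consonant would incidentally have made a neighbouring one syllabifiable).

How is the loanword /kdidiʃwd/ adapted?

Substitution: /k/ → /b/, giving /bdidiʃwd/.
Syllabifying with onset maximization leaves /b/, /w/, /d/ stranded (at most one coda consonant is licensed; onsets are limited to one consonant).
Each unlicensed consonant becomes the onset of a new syllable: /b/ → /bi/, /w/ → /wi/, /d/ → /di/.

bididiʃwidi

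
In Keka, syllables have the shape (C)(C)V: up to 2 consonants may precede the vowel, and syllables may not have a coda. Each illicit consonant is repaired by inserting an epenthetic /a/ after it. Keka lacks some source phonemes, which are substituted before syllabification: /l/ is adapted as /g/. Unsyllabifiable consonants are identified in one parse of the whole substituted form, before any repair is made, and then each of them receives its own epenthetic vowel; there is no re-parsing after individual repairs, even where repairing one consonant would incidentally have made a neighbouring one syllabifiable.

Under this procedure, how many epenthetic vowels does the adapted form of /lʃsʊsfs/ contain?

4

After substitution the input is /gʃsʊsfs/.
The unsyllabifiable consonants are /g/, /s/, /f/, /s/; each receives one epenthetic vowel.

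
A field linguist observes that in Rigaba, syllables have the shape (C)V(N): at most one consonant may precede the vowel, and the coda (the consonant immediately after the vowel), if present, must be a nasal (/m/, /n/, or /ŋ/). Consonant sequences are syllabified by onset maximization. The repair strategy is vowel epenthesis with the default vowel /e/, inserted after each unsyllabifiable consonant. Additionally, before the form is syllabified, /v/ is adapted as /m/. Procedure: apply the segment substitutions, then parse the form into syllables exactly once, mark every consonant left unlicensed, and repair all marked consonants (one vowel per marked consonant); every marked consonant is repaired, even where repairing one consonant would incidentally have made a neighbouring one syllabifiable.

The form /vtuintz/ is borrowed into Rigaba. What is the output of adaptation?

metuinteze

Substitution: /v/ → /m/, giving /mtuintz/.
Under (C)V(N), the unsyllabifiable consonants are /m/, /t/, /z/ (only a nasal (/m/, /n/, or /ŋ/) is licensed in coda position; onsets are limited to one consonant).
Epenthesis after each stranded consonant: /m/ → /me/, /t/ → /te/, /z/ → /ze/.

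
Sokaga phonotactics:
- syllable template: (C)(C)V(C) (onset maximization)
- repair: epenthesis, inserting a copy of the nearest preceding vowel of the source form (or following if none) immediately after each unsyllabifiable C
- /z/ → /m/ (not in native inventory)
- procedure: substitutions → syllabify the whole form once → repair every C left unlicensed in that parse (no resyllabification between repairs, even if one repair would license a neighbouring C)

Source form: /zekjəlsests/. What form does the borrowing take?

Substitution: /z/ → /m/, giving /mekjəlsests/.
Under (C)(C)V(C), the unsyllabifiable consonants are /t/, /s/ (at most one coda consonant is licensed; onsets may contain at most 2 consonants).
Epenthesis after each stranded consonant: /t/ → /te/, /s/ → /se/.

mekjəlsestese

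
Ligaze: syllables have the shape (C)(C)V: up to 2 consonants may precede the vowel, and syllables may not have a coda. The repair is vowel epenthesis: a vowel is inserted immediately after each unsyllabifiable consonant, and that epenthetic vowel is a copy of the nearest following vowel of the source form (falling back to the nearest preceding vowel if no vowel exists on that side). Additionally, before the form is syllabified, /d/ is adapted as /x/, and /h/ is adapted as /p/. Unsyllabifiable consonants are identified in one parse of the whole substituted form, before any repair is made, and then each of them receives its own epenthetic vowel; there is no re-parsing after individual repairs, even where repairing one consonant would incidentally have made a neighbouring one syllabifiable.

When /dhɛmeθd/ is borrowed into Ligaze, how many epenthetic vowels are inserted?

2

After substitution the input is /xpɛmeθx/.
The unsyllabifiable consonants are /θ/, /x/; each receives one epenthetic vowel.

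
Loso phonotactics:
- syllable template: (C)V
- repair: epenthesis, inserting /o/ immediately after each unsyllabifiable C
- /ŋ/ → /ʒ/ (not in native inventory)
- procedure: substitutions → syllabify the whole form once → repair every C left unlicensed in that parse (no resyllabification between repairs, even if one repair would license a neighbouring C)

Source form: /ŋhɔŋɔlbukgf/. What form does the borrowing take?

ʒohɔʒɔlobukogofo

Substitution: /ŋ/ → /ʒ/, giving /ʒhɔʒɔlbukgf/.
The consonants /ʒ/, /l/, /k/, /g/, /f/ cannot be parsed into a legal (C)V syllable (no codas are permitted; onsets are limited to one consonant).
Each unlicensed consonant becomes the onset of a new syllable: /ʒ/ → /ʒo/, /l/ → /lo/, /k/ → /ko/, /g/ → /go/, /f/ → /fo/.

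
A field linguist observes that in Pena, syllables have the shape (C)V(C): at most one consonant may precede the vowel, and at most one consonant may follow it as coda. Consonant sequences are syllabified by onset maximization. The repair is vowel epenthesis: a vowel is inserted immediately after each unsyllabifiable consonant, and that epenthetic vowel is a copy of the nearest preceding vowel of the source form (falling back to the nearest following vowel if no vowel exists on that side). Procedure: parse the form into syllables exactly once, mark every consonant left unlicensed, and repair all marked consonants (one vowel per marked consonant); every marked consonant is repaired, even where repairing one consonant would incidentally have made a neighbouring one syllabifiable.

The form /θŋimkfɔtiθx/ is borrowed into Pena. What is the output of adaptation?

θiŋimkifɔtiθxi

Syllabifying with onset maximization leaves /θ/, /k/, /x/ stranded (at most one coda consonant is licensed; onsets are limited to one consonant).
Inserting the epenthetic vowel yields /θ/ → /θi/, /k/ → /ki/, /x/ → /xi/.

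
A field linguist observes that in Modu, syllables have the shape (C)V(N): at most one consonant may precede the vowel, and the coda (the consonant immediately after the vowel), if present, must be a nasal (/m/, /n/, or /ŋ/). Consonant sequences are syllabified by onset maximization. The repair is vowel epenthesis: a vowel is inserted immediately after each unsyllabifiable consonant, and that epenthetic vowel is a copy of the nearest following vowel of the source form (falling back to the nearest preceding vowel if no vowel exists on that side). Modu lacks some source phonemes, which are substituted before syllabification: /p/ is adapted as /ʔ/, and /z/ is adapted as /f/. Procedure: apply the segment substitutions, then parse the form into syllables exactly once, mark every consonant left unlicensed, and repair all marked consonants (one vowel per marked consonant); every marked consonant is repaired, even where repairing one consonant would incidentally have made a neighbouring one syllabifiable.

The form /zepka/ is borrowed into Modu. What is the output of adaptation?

Substitution: /z/ → /f/, /p/ → /ʔ/, giving /feʔka/.
Under (C)V(N), the unsyllabifiable consonants are /ʔ/ (only a nasal (/m/, /n/, or /ŋ/) is licensed in coda position; onsets are limited to one consonant).
Each unlicensed consonant becomes the onset of a new syllable: /ʔ/ → /ʔa/.

feʔaka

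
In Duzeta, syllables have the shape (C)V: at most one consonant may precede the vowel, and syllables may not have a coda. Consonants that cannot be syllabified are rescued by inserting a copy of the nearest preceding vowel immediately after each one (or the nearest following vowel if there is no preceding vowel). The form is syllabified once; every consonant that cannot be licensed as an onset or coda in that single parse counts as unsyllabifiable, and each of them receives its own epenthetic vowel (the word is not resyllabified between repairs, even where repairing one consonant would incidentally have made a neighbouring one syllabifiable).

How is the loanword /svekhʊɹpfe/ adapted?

sevekehʊɹʊpʊfe

Syllabifying with onset maximization leaves /s/, /k/, /ɹ/, /p/ stranded (no codas are permitted; onsets are limited to one consonant).
Epenthesis after each stranded consonant: /s/ → /se/, /k/ → /ke/, /ɹ/ → /ɹʊ/, /p/ → /pʊ/.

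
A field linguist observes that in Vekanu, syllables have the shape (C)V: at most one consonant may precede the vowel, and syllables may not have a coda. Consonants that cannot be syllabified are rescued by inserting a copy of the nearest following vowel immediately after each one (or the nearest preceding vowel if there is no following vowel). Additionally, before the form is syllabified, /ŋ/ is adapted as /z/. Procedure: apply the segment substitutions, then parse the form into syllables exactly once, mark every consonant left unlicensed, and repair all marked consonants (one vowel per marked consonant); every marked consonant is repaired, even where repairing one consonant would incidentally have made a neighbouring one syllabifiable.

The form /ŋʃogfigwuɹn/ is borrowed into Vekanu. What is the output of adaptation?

zoʃogifiguwuɹunu

Substitution: /ŋ/ → /z/, giving /zʃogfigwuɹn/.
The consonants /z/, /g/, /g/, /ɹ/, /n/ cannot be parsed into a legal (C)V syllable (no codas are permitted; onsets are limited to one consonant).
Epenthesis after each stranded consonant: /z/ → /zo/, /g/ → /gi/, /g/ → /gu/, /ɹ/ → /ɹu/, /n/ → /nu/.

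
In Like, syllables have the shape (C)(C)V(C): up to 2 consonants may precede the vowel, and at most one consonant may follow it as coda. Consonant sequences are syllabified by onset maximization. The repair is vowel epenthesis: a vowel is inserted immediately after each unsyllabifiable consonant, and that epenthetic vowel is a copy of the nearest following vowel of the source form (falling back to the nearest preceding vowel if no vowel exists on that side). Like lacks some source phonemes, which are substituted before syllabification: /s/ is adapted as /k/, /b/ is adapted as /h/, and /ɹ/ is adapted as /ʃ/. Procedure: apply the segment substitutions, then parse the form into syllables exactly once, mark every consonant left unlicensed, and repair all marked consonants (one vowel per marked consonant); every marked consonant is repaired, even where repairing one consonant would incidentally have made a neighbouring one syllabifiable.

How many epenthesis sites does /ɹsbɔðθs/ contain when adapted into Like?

After substitution the input is /ʃkhɔðθk/.
The unsyllabifiable consonants are /ʃ/, /θ/, /k/; each receives one epenthetic vowel.

3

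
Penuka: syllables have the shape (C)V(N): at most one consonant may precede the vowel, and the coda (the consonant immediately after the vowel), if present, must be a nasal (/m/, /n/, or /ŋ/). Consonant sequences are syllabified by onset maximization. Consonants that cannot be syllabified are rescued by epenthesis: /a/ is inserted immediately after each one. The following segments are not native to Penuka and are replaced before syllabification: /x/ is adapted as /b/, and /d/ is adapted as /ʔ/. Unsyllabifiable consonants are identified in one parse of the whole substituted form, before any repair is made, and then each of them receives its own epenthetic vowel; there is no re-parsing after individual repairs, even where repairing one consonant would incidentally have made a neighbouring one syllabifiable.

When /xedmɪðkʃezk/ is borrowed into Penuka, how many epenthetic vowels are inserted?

After substitution the input is /beʔmɪðkʃezk/.
The unsyllabifiable consonants are /ʔ/, /ð/, /k/, /z/, /k/; each receives one epenthetic vowel.

5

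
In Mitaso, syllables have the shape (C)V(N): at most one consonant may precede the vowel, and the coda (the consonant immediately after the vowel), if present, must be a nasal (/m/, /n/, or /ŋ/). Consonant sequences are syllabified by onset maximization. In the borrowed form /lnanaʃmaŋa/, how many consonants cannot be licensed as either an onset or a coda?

2

Syllabifying with onset maximization leaves /l/, /ʃ/ stranded (only a nasal (/m/, /n/, or /ŋ/) is licensed in coda position; onsets are limited to one consonant).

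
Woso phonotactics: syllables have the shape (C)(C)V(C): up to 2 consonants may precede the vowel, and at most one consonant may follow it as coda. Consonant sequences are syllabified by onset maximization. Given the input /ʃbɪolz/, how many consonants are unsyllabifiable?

1

Syllabifying with onset maximization leaves /z/ stranded (at most one coda consonant is licensed; onsets may contain at most 2 consonants).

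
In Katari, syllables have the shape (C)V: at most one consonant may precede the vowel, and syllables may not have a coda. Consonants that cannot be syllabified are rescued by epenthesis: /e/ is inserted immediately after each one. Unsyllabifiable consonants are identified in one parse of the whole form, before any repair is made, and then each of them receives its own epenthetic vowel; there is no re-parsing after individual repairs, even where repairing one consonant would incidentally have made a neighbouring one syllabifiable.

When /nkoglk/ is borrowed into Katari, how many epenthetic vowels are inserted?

4

The unsyllabifiable consonants are /n/, /g/, /l/, /k/; each receives one epenthetic vowel.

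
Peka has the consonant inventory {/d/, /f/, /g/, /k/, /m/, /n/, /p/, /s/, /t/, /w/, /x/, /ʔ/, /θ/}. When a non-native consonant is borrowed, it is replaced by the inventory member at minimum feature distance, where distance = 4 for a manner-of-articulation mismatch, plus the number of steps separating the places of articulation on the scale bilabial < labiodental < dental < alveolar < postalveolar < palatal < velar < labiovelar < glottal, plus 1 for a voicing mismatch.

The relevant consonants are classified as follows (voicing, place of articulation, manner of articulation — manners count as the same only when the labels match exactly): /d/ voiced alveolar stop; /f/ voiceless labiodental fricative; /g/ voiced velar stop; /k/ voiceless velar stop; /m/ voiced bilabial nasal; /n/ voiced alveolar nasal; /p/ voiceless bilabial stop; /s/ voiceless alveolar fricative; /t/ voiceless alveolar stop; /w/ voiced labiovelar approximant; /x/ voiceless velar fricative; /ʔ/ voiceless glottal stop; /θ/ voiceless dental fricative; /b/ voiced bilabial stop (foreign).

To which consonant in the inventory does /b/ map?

p

/p/ is closest: same manner (stop), place distance 0 (bilabial→bilabial), voicing differs (+1); total 1. Next closest is /d/ at distance 3.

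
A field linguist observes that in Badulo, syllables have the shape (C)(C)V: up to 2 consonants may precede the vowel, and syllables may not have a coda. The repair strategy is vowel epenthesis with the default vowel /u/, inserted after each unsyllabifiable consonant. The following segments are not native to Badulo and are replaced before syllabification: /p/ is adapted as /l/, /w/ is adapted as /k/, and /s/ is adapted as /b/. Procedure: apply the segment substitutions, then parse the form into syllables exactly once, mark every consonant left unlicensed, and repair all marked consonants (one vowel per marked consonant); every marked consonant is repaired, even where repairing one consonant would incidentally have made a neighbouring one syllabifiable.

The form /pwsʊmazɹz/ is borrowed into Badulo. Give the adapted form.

Substitution: /p/ → /l/, /w/ → /k/, /s/ → /b/, giving /lkbʊmazɹz/.
Syllabifying with onset maximization leaves /l/, /z/, /ɹ/, /z/ stranded (no codas are permitted; onsets may contain at most 2 consonants).
Inserting the epenthetic vowel yields /l/ → /lu/, /z/ → /zu/, /ɹ/ → /ɹu/, /z/ → /zu/.

lukbʊmazuɹuzu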